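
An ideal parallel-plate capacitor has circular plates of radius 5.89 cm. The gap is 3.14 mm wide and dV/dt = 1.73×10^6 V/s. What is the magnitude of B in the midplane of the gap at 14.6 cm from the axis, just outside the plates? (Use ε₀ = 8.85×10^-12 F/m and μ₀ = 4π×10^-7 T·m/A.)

7.28×10^-11 T

I_d = C dV/dt with C = ε₀πR²/d = 3.072×10^-11 F, so I_d = (3.072×10^-11)(1.73×10^6) = 5.315×10^-5 A.
For r ≥ R the full I_d is enclosed: B = μ₀ I_d/(2πr) = (4π×10^-7)(5.315×10^-5)/(2π·0.146) = 7.28×10^-11 T.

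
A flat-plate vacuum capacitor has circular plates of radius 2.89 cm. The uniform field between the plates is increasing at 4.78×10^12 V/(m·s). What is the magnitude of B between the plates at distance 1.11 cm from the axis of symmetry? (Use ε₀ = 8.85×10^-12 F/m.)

Through the whole plate area (πR² = 2.624×10^-3 m²), I_d = ε₀ πR² dE/dt = 0.1110 A.
An Ampèrian loop of radius r encloses a fraction (r/R)² of I_d. Then B·2πr = μ₀ I_d (r/R)², giving B = μ₀ I_d r/(2πR²) = 2.95×10^-7 T.

2.95×10^-7 T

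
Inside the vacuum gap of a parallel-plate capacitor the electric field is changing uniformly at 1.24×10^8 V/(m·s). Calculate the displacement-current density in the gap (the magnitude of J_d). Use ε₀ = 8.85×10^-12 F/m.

J_d = ε₀ dE/dt = (8.85×10^-12)(1.24×10^8) = 1.10×10^-3 A/m².

1.10×10^-3 A/m²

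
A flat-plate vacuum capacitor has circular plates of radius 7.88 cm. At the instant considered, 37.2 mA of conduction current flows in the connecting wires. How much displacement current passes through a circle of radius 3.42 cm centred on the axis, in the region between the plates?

By continuity the displacement current in the gap matches the conduction current: I_d = 0.0372 A.
Through an area πr² the displacement current is I_d·(πr²/πR²) = I_d (r/R)² = 7.01×10^-3 A.

7.01×10^-3 A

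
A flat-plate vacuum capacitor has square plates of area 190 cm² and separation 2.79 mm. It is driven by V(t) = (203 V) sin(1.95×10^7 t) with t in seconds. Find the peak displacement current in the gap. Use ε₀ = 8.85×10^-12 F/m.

0.239 A

(dE/dt)_max = V₀ω/d = 1.419×10^12 V/(m·s); ω = 1.95×10^7 rad/s.
I_d,max = ε₀ A (dE/dt)_max = (8.85×10^-12)(0.0190)(1.419×10^12) = 0.239 A.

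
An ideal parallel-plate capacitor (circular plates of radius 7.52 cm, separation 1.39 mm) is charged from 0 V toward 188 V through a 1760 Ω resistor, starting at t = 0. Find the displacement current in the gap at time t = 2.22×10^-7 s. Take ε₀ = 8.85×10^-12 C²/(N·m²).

0.0350 A

With C = ε₀A/d = (8.85×10^-12)(0.01777)/(1.39×10^-3) = 1.131×10^-10 F, the time constant is τ = RC = 1.991×10^-7 s, so t/τ = 1.115 and e^(−t/τ) = 0.3279.
I_d = I_cond = (V₀/R) e^(−t/τ) = (0.1068)(0.3279) = 0.0350 A.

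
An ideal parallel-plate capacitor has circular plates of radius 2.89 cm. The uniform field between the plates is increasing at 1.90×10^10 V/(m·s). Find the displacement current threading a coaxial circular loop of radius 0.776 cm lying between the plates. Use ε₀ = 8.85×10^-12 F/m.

3.18×10^-5 A

Total displacement current: I_d = ε₀(πR²)(dE/dt) = (8.85×10^-12)(2.624×10^-3)(1.90×10^10) = 4.412×10^-4 A.
Since J_d is uniform, the enclosed fraction is (r/R)² = 0.07210, giving I_d,enc = 3.18×10^-5 A.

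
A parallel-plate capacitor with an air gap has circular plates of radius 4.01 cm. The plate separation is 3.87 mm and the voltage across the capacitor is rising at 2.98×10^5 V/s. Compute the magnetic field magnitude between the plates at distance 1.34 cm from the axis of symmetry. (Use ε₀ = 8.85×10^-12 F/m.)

dE/dt = (dV/dt)/d = 7.700×10^7 V/(m·s); I_d = ε₀(πR²)(dE/dt) = (8.85×10^-12)(5.052×10^-3)(7.700×10^7) = 3.443×10^-6 A.
An Ampèrian loop of radius r encloses a fraction (r/R)² of I_d. Then B·2πr = μ₀ I_d (r/R)², giving B = μ₀ I_d r/(2πR²) = 5.74×10^-12 T.

5.74×10^-12 T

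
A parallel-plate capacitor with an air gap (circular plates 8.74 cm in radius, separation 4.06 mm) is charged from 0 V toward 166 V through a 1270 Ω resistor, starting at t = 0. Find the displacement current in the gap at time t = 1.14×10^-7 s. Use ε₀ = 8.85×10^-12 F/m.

C = ε₀A/d = (8.85×10^-12)(0.02400)/(4.06×10^-3) = 5.232×10^-11 F and τ = RC = 6.645×10^-8 s. I_d in the gap equals the RC charging current.
I_d(t) = (V₀/R) e^(−t/τ) = 0.1307 · e^(−1.716) = 0.0235 A.

0.0235 A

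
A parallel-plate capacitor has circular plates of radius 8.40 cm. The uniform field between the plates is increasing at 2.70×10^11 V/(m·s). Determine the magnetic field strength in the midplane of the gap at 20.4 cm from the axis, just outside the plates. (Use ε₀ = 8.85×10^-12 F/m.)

5.19×10^-8 T

Through the whole plate area (πR² = 0.02217 m²), I_d = ε₀ πR² dE/dt = 0.05298 A.
Outside the plates the loop encloses all of I_d, so B·2πr = μ₀ I_d and B = 5.19×10^-8 T.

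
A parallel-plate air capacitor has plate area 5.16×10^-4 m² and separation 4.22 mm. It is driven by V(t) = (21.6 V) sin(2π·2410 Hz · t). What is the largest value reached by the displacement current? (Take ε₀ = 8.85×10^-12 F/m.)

3.54×10^-7 A

(dE/dt)_max = V₀ω/d = 7.749×10^7 V/(m·s); ω = 2πf = 1.514×10^4 rad/s.
I_d,max = ε₀ A (dE/dt)_max = (8.85×10^-12)(5.16×10^-4)(7.749×10^7) = 3.54×10^-7 A.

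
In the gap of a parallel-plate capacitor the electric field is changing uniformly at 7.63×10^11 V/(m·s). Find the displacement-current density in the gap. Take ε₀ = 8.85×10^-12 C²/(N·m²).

J_d = ε₀ dE/dt = (8.85×10^-12)(7.63×10^11) = 6.75 A/m².

6.75 A/m²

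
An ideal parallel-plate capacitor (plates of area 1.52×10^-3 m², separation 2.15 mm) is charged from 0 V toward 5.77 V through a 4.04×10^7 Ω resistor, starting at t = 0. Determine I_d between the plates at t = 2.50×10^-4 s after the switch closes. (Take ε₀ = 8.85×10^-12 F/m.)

5.31×10^-8 A

C = ε₀A/d = (8.85×10^-12)(1.52×10^-3)/(2.15×10^-3) = 6.257×10^-12 F and τ = RC = 2.528×10^-4 s. I_d in the gap equals the RC charging current.
I_d(t) = (V₀/R) e^(−t/τ) = 1.428×10^-7 · e^(−0.9889) = 5.31×10^-8 A.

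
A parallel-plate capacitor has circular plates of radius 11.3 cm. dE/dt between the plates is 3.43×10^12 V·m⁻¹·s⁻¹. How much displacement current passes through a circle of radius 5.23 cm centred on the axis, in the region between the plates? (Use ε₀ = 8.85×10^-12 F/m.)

0.261 A

Total displacement current: I_d = ε₀(πR²)(dE/dt) = (8.85×10^-12)(0.04011)(3.43×10^12) = 1.218 A.
Through an area πr² the displacement current is I_d·(πr²/πR²) = I_d (r/R)² = 0.261 A.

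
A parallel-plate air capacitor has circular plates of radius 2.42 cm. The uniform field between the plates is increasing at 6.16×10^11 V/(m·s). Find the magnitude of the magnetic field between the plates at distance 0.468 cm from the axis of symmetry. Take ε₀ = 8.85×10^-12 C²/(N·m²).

Through the whole plate area (πR² = 1.840×10^-3 m²), I_d = ε₀ πR² dE/dt = 0.01003 A.
∮B·dl = μ₀ I_d,enc with I_d,enc = I_d r²/R² = 3.751×10^-4 A; so B = μ₀ I_d,enc/(2πr) = 1.60×10^-8 T.

1.60×10^-8 T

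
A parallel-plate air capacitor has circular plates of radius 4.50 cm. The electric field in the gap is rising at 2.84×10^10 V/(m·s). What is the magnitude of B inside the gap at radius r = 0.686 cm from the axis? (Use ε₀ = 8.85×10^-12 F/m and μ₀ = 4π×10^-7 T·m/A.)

Through the whole plate area (πR² = 6.362×10^-3 m²), I_d = ε₀ πR² dE/dt = 1.599×10^-3 A.
An Ampèrian loop of radius r encloses a fraction (r/R)² of I_d. Then B·2πr = μ₀ I_d (r/R)², giving B = μ₀ I_d r/(2πR²) = 1.08×10^-9 T.

1.08×10^-9 T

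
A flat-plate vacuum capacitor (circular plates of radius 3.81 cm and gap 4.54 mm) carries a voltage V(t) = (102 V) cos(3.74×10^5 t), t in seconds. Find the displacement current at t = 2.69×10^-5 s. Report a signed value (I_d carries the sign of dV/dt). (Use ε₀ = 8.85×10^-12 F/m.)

2.01×10^-4 A

dE/dt = (V₀ω/d)·−sin(ωt) with ωt = 10.0606 rad: (102)(3.74×10^5)(0.5938)/(4.54×10^-3) = 4.989×10^9 V/(m·s).
I_d = ε₀ A dE/dt = (8.85×10^-12)(4.560×10^-3)(4.989×10^9) = 2.01×10^-4 A.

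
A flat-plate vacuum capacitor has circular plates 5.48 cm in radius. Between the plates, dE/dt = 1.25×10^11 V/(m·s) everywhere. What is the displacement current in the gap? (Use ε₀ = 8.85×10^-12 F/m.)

The displacement current is ε₀ times dΦ_E/dt = ε₀ A dE/dt = (8.85×10^-12)(9.434×10^-3)(1.25×10^11) = 0.0104 A.

0.0104 A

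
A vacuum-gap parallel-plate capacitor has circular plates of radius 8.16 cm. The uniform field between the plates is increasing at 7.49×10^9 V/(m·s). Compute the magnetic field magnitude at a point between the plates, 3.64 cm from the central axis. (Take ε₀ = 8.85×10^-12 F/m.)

Through the whole plate area (πR² = 0.02092 m²), I_d = ε₀ πR² dE/dt = 1.387×10^-3 A.
An Ampèrian loop of radius r encloses a fraction (r/R)² of I_d. Then B·2πr = μ₀ I_d (r/R)², giving B = μ₀ I_d r/(2πR²) = 1.52×10^-9 T.

1.52×10^-9 T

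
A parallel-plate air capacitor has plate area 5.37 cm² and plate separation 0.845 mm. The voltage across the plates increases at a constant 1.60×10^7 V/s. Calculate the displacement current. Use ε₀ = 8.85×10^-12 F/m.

9.00×10^-5 A

The field between the plates is E = V/d, so dE/dt = (1.60×10^7)/(8.45×10^-4 m) = 1.893×10^10 V/(m·s).
I_d = ε₀ A (dE/dt) = (8.85×10^-12)(5.37×10^-4)(1.893×10^10) = 9.00×10^-5 A.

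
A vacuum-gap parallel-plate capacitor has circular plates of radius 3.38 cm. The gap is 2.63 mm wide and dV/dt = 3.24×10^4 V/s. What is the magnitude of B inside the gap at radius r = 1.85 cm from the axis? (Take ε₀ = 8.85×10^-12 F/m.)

dE/dt = (dV/dt)/d = 1.232×10^7 V/(m·s); I_d = ε₀(πR²)(dE/dt) = (8.85×10^-12)(3.589×10^-3)(1.232×10^7) = 3.913×10^-7 A.
∮B·dl = μ₀ I_d,enc with I_d,enc = I_d r²/R² = 1.172×10^-7 A; so B = μ₀ I_d,enc/(2πr) = 1.27×10^-12 T.

1.27×10^-12 T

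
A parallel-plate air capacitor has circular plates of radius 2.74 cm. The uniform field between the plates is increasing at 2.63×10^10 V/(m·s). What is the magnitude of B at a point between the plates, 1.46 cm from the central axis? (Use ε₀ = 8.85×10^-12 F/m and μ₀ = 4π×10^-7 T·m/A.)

Through the whole plate area (πR² = 2.359×10^-3 m²), I_d = ε₀ πR² dE/dt = 5.491×10^-4 A.
An Ampèrian loop of radius r encloses a fraction (r/R)² of I_d. Then B·2πr = μ₀ I_d (r/R)², giving B = μ₀ I_d r/(2πR²) = 2.14×10^-9 T.

2.14×10^-9 T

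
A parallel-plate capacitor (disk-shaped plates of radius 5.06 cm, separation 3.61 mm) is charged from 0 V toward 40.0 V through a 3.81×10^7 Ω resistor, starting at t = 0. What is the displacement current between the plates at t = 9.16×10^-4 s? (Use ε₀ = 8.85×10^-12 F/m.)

3.10×10^-7 A

C = ε₀A/d = (8.85×10^-12)(8.044×10^-3)/(3.61×10^-3) = 1.972×10^-11 F, so τ = RC = 7.513×10^-4 s.
The conduction current is I(t) = (V₀/R) e^(−t/τ), and the displacement current between the plates equals it.
t/τ = 1.219; I_d = (40.0/3.81×10^7) · e^(−1.219) = (1.050×10^-6)(0.2955) = 3.10×10^-7 A.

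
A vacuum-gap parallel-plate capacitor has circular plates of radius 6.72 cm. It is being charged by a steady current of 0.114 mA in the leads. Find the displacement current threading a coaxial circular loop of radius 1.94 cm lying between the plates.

By continuity the displacement current in the gap matches the conduction current: I_d = 1.14×10^-4 A.
Since J_d is uniform, the enclosed fraction is (r/R)² = 0.08334, giving I_d,enc = 9.50×10^-6 A.

9.50×10^-6 A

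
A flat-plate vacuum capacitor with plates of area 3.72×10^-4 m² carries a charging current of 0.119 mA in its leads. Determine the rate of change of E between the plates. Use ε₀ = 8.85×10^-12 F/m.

3.61×10^10 V/(m·s)

By continuity, I_d in the gap equals the 0.119 mA flowing in the wire.
Then dE/dt = I_d/(ε₀A) = 3.61×10^10 V/(m·s).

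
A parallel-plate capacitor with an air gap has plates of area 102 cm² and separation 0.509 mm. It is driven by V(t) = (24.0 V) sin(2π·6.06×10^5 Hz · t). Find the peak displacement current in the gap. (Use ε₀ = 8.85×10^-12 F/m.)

0.0162 A

The displacement current equals the conduction current C dV/dt, which peaks at C V₀ ω.
With C = ε₀A/d = (8.85×10^-12)(0.0102)/(5.09×10^-4) = 1.773×10^-10 F and ω = 2πf = 3.808×10^6 rad/s, I_d,max = (1.773×10^-10)(24.0)(3.808×10^6) = 0.0162 A.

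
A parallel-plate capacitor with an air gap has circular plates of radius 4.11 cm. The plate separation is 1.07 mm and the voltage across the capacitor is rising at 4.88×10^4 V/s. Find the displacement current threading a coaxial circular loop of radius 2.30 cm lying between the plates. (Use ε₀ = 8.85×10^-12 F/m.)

6.71×10^-7 A

I_d = C dV/dt with C = ε₀πR²/d = 4.389×10^-11 F, so I_d = (4.389×10^-11)(4.88×10^4) = 2.142×10^-6 A.
Since J_d is uniform, the enclosed fraction is (r/R)² = 0.3132, giving I_d,enc = 6.71×10^-7 A.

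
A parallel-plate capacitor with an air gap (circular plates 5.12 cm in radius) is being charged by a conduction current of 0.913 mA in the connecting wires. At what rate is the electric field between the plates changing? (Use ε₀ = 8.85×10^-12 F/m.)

1.25×10^10 V/(m·s)

By continuity, I_d in the gap equals the 0.913 mA flowing in the wire.
Inverting I_d = ε₀ A dE/dt gives dE/dt = 9.13×10^-4 / (8.85×10^-12 · 8.235×10^-3) = 1.25×10^10 V/(m·s).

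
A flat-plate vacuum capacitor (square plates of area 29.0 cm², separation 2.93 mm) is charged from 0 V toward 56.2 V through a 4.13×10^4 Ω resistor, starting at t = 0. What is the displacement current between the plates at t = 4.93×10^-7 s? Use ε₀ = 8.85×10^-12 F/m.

3.48×10^-4 A

C = ε₀A/d = (8.85×10^-12)(2.90×10^-3)/(2.93×10^-3) = 8.759×10^-12 F and τ = RC = 3.617×10^-7 s. I_d in the gap equals the RC charging current.
I_d(t) = (V₀/R) e^(−t/τ) = 1.361×10^-3 · e^(−1.363) = 3.48×10^-4 A.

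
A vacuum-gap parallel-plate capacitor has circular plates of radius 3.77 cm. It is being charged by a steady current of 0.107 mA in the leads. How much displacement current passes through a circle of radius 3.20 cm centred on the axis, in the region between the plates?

7.71×10^-5 A

By continuity the displacement current in the gap matches the conduction current: I_d = 1.07×10^-4 A.
The field is uniform, so I_d,enc = I_d (r/R)² = (1.07×10^-4)(3.20/3.77)² = 7.71×10^-5 A.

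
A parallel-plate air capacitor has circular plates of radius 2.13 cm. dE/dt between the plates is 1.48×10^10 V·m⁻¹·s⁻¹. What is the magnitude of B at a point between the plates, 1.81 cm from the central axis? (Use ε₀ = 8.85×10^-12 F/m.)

Total displacement current: I_d = ε₀(πR²)(dE/dt) = (8.85×10^-12)(1.425×10^-3)(1.48×10^10) = 1.866×10^-4 A.
∮B·dl = μ₀ I_d,enc with I_d,enc = I_d r²/R² = 1.347×10^-4 A; so B = μ₀ I_d,enc/(2πr) = 1.49×10^-9 T.

1.49×10^-9 T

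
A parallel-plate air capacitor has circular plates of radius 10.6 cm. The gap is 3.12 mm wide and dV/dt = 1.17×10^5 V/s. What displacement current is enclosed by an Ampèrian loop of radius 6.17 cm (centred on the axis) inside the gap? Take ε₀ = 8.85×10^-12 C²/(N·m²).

3.97×10^-6 A

I_d = C dV/dt with C = ε₀πR²/d = 1.001×10^-10 F, so I_d = (1.001×10^-10)(1.17×10^5) = 1.171×10^-5 A.
The field is uniform, so I_d,enc = I_d (r/R)² = (1.171×10^-5)(6.17/10.6)² = 3.97×10^-6 A.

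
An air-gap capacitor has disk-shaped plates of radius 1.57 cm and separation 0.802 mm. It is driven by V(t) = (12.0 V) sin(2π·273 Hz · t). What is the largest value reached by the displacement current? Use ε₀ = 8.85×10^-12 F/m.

1.76×10^-7 A

The displacement current equals the conduction current C dV/dt, which peaks at C V₀ ω.
With C = ε₀A/d = (8.85×10^-12)(7.744×10^-4)/(8.02×10^-4) = 8.545×10^-12 F and ω = 2πf = 1715 rad/s, I_d,max = (8.545×10^-12)(12.0)(1715) = 1.76×10^-7 A.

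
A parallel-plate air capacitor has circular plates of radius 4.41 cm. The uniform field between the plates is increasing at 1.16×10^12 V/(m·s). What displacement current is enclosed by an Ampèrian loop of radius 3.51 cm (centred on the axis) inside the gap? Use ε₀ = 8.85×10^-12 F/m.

0.0397 A

I_d = ε₀ dΦ_E/dt = ε₀ πR² (dE/dt) = (8.85×10^-12)(6.110×10^-3)(1.16×10^12) = 0.06273 A through the full plate area.
Since J_d is uniform, the enclosed fraction is (r/R)² = 0.6335, giving I_d,enc = 0.0397 A.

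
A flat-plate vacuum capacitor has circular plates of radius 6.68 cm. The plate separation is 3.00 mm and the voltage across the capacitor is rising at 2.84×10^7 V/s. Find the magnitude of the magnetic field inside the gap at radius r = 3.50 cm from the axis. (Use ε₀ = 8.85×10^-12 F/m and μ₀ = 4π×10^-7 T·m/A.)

1.84×10^-9 T

With E = V/d, dE/dt = 9.467×10^9 V/(m·s) and πR² = 0.01402 m², giving I_d = ε₀ πR² dE/dt = 1.175×10^-3 A.
An Ampèrian loop of radius r encloses a fraction (r/R)² of I_d. Then B·2πr = μ₀ I_d (r/R)², giving B = μ₀ I_d r/(2πR²) = 1.84×10^-9 T.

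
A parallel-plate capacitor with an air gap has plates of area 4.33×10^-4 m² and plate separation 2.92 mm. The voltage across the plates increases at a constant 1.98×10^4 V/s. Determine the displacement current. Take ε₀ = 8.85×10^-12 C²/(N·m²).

2.60×10^-8 A

C = ε₀A/d = (8.85×10^-12)(4.33×10^-4)/(2.92×10^-3) = 1.312×10^-12 F.
I_d = C dV/dt = (1.312×10^-12)(1.98×10^4) = 2.60×10^-8 A.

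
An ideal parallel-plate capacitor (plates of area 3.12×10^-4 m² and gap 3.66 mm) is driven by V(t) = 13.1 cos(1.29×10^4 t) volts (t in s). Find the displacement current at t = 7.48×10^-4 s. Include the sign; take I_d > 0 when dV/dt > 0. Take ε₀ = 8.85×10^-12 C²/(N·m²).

2.84×10^-8 A

dV/dt = (13.1)(1.29×10^4)·−sin(9.6492) = 3.761×10^4 V/s.
I_d = C dV/dt with C = ε₀A/d = (8.85×10^-12)(3.12×10^-4)/(3.66×10^-3) = 7.544×10^-13 F, so I_d = (7.544×10^-13)(3.761×10^4) = 2.84×10^-8 A.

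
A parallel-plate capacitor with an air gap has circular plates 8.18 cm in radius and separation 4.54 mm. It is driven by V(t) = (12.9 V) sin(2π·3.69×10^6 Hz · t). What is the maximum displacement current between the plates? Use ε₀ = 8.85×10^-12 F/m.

C = ε₀A/d = (8.85×10^-12)(0.02102)/(4.54×10^-3) = 4.098×10^-11 F; ω = 2πf = 2.318×10^7 rad/s.
I_d = C dV/dt, so |I_d|_max = C V₀ ω = (4.098×10^-11)(12.9)(2.318×10^7) = 0.0123 A.

0.0123 A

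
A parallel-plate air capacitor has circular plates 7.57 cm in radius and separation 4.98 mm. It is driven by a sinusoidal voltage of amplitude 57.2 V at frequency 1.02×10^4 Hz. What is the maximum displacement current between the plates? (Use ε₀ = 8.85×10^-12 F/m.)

1.17×10^-4 A

C = ε₀A/d = (8.85×10^-12)(0.01800)/(4.98×10^-3) = 3.199×10^-11 F; ω = 2πf = 6.409×10^4 rad/s.
I_d = C dV/dt, so |I_d|_max = C V₀ ω = (3.199×10^-11)(57.2)(6.409×10^4) = 1.17×10^-4 A.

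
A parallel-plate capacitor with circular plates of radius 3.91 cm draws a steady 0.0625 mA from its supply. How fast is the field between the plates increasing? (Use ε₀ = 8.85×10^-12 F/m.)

Charge continuity gives I_d = I = 6.25×10^-5 A between the plates.
Inverting I_d = ε₀ A dE/dt gives dE/dt = 6.25×10^-5 / (8.85×10^-12 · 4.803×10^-3) = 1.47×10^9 V/(m·s).

1.47×10^9 V/(m·s)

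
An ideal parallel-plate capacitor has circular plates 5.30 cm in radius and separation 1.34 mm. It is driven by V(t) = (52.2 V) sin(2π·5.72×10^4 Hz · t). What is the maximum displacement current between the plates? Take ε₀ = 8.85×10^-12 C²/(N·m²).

1.09×10^-3 A

C = ε₀A/d = (8.85×10^-12)(8.825×10^-3)/(1.34×10^-3) = 5.828×10^-11 F; ω = 2πf = 3.594×10^5 rad/s.
I_d = C dV/dt, so |I_d|_max = C V₀ ω = (5.828×10^-11)(52.2)(3.594×10^5) = 1.09×10^-3 A.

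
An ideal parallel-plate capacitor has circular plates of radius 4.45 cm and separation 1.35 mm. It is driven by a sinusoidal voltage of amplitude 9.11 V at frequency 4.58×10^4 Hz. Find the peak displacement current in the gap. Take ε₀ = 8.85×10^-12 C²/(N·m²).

1.07×10^-4 A

(dE/dt)_max = V₀ω/d = 1.942×10^9 V/(m·s); ω = 2πf = 2.878×10^5 rad/s.
I_d,max = ε₀ A (dE/dt)_max = (8.85×10^-12)(6.221×10^-3)(1.942×10^9) = 1.07×10^-4 A.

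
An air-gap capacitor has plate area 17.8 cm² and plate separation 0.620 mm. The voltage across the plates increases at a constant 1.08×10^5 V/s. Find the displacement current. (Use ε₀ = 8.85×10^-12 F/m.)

The displacement current equals the charging current C dV/dt. With C = ε₀A/d = (8.85×10^-12)(1.78×10^-3)/(6.20×10^-4) = 2.541×10^-11 F, I_d = (2.541×10^-11)(1.08×10^5) = 2.74×10^-6 A.

2.74×10^-6 A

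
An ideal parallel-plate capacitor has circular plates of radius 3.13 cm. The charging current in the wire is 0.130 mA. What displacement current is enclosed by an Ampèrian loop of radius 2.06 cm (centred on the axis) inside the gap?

5.63×10^-5 A

Between the plates the displacement current equals the wire current: I_d = 0.130 mA = 1.30×10^-4 A.
The field is uniform, so I_d,enc = I_d (r/R)² = (1.30×10^-4)(2.06/3.13)² = 5.63×10^-5 A.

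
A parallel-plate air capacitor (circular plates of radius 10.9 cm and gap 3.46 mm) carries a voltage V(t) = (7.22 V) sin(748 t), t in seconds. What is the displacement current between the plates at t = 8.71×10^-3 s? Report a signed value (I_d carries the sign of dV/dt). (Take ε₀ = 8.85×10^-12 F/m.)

5.02×10^-7 A

C = ε₀A/d = (8.85×10^-12)(0.03733)/(3.46×10^-3) = 9.548×10^-11 F. dV/dt = V₀ω·cos(ωt); at ωt = 6.51508 rad this factor is 0.9732.
I_d = C dV/dt = (9.548×10^-11)(7.22)(748)(0.9732) = 5.02×10^-7 A.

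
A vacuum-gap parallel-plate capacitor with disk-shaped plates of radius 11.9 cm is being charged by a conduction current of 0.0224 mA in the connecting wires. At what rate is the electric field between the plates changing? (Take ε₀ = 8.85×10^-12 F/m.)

5.69×10^7 V/(m·s)

The displacement current between the plates equals the conduction current, I_d = 0.0224 mA.
Since I_d = ε₀ A dE/dt, dE/dt = I_d/(ε₀A) = (2.24×10^-5)/((8.85×10^-12)(0.04449)) = 5.69×10^7 V/(m·s).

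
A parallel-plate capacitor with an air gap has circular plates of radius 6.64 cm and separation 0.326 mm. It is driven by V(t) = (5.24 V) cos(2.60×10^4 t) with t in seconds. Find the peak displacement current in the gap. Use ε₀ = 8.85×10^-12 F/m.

C = ε₀A/d = (8.85×10^-12)(0.01385)/(3.26×10^-4) = 3.760×10^-10 F; ω = 2.60×10^4 rad/s.
I_d = C dV/dt, so |I_d|_max = C V₀ ω = (3.760×10^-10)(5.24)(2.60×10^4) = 5.12×10^-5 A.

5.12×10^-5 A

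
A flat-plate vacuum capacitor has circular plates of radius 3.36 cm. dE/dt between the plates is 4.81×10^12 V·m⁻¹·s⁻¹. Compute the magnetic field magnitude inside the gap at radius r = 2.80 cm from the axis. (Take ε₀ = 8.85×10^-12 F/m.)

Total displacement current: I_d = ε₀(πR²)(dE/dt) = (8.85×10^-12)(3.547×10^-3)(4.81×10^12) = 0.1510 A.
∮B·dl = μ₀ I_d,enc with I_d,enc = I_d r²/R² = 0.1049 A; so B = μ₀ I_d,enc/(2πr) = 7.49×10^-7 T.

7.49×10^-7 T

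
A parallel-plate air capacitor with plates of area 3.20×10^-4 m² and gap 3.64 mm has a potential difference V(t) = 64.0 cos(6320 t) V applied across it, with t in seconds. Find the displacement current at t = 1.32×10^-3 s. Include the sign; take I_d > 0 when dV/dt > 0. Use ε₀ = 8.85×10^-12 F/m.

-2.78×10^-7 A

dV/dt = (64.0)(6320)·−sin(8.3424) = -3.572×10^5 V/s.
I_d = C dV/dt with C = ε₀A/d = (8.85×10^-12)(3.20×10^-4)/(3.64×10^-3) = 7.780×10^-13 F, so I_d = (7.780×10^-13)(-3.572×10^5) = -2.78×10^-7 A.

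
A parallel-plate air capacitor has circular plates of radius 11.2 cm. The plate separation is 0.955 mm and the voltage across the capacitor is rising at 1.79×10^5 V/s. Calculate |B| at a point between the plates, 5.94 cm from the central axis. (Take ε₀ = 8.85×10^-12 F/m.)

With E = V/d, dE/dt = 1.874×10^8 V/(m·s) and πR² = 0.03941 m², giving I_d = ε₀ πR² dE/dt = 6.536×10^-5 A.
An Ampèrian loop of radius r encloses a fraction (r/R)² of I_d. Then B·2πr = μ₀ I_d (r/R)², giving B = μ₀ I_d r/(2πR²) = 6.19×10^-11 T.

6.19×10^-11 T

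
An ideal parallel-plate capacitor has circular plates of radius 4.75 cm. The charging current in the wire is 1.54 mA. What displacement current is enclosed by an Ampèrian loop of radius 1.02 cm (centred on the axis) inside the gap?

7.10×10^-5 A

By continuity the displacement current in the gap matches the conduction current: I_d = 1.54×10^-3 A.
Since J_d is uniform, the enclosed fraction is (r/R)² = 0.04611, giving I_d,enc = 7.10×10^-5 A.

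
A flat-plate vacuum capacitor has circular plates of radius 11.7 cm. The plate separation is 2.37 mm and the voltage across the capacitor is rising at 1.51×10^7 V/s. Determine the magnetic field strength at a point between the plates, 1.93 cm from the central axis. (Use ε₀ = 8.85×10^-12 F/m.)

dE/dt = (dV/dt)/d = 6.371×10^9 V/(m·s); I_d = ε₀(πR²)(dE/dt) = (8.85×10^-12)(0.04301)(6.371×10^9) = 2.425×10^-3 A.
For r < R the Ampère–Maxwell law gives B(2πr) = μ₀ I_d (r²/R²), so B = μ₀ I_d r/(2πR²) = (4π×10^-7)(2.425×10^-3)(0.0193)/(2π·0.117²) = 6.84×10^-10 T.

6.84×10^-10 T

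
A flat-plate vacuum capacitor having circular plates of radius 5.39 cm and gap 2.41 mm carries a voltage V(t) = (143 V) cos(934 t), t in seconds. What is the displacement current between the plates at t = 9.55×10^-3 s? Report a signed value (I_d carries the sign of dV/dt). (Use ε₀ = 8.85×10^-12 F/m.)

-2.17×10^-6 A

C = ε₀A/d = (8.85×10^-12)(9.127×10^-3)/(2.41×10^-3) = 3.352×10^-11 F. dV/dt = V₀ω·−sin(ωt); at ωt = 8.9197 rad this factor is -0.4839.
I_d = C dV/dt = (3.352×10^-11)(143)(934)(-0.4839) = -2.17×10^-6 A.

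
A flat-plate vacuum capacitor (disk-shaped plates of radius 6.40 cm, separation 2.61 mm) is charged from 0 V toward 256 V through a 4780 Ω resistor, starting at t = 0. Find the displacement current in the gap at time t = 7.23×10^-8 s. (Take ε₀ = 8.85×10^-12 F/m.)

0.0379 A

C = ε₀A/d = (8.85×10^-12)(0.01287)/(2.61×10^-3) = 4.364×10^-11 F and τ = RC = 2.086×10^-7 s. I_d in the gap equals the RC charging current.
I_d(t) = (V₀/R) e^(−t/τ) = 0.05356 · e^(−0.3466) = 0.0379 A.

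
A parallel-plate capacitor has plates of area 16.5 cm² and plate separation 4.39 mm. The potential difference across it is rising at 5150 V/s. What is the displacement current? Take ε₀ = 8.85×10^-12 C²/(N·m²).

1.71×10^-8 A

E = V/d so dE/dt = (dV/dt)/d = 1.173×10^6 V/(m·s), and I_d = ε₀ A dE/dt = (8.85×10^-12)(1.65×10^-3)(1.173×10^6) = 1.71×10^-8 A.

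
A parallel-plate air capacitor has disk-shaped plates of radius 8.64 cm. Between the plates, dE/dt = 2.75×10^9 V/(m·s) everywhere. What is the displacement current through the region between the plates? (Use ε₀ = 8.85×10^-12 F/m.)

I_d = ε₀ A (dE/dt) = (8.85×10^-12)(0.02345 m²)(2.75×10^9) = 5.71×10^-4 A.

5.71×10^-4 A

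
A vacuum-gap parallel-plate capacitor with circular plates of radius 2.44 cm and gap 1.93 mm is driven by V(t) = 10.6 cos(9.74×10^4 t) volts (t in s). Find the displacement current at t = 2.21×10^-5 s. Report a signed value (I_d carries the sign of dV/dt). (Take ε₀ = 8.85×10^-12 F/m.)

-7.40×10^-6 A

C = ε₀A/d = (8.85×10^-12)(1.870×10^-3)/(1.93×10^-3) = 8.575×10^-12 F. dV/dt = V₀ω·−sin(ωt); at ωt = 2.15254 rad this factor is -0.8355.
I_d = C dV/dt = (8.575×10^-12)(10.6)(9.74×10^4)(-0.8355) = -7.40×10^-6 A.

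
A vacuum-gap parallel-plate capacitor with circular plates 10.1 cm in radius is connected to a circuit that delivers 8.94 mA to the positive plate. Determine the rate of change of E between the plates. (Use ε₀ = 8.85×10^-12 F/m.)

3.15×10^10 V/(m·s)

The displacement current between the plates equals the conduction current, I_d = 8.94 mA.
Since I_d = ε₀ A dE/dt, dE/dt = I_d/(ε₀A) = (8.94×10^-3)/((8.85×10^-12)(0.03205)) = 3.15×10^10 V/(m·s).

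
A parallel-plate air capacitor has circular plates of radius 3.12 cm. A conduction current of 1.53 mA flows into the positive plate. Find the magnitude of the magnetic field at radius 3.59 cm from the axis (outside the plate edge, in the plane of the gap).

8.52×10^-9 T

No conduction current crosses the gap, so I_d there equals the 1.53×10^-3 A in the leads.
With r > R the enclosed displacement current is the full I_d; B = μ₀ I_d / (2πr) = 8.52×10^-9 T.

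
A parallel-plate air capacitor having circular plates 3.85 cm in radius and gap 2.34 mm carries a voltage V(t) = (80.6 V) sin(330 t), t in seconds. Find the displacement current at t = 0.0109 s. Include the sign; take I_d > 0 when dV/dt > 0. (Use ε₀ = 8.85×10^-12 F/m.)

-4.21×10^-7 A

C = ε₀A/d = (8.85×10^-12)(4.657×10^-3)/(2.34×10^-3) = 1.761×10^-11 F. dV/dt = V₀ω·cos(ωt); at ωt = 3.597 rad this factor is -0.8981.
I_d = C dV/dt = (1.761×10^-11)(80.6)(330)(-0.8981) = -4.21×10^-7 A.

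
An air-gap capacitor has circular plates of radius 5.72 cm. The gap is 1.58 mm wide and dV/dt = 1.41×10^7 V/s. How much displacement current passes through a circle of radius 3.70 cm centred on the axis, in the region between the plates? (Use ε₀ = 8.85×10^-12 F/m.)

With E = V/d, dE/dt = 8.924×10^9 V/(m·s) and πR² = 0.01028 m², giving I_d = ε₀ πR² dE/dt = 8.119×10^-4 A.
The field is uniform, so I_d,enc = I_d (r/R)² = (8.119×10^-4)(3.70/5.72)² = 3.40×10^-4 A.

3.40×10^-4 A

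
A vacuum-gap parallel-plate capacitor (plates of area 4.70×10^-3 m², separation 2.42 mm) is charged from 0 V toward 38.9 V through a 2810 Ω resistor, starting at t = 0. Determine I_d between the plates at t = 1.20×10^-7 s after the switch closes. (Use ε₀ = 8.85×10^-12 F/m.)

C = ε₀A/d = (8.85×10^-12)(4.70×10^-3)/(2.42×10^-3) = 1.719×10^-11 F and τ = RC = 4.830×10^-8 s. I_d in the gap equals the RC charging current.
I_d(t) = (V₀/R) e^(−t/τ) = 0.01384 · e^(−2.484) = 1.15×10^-3 A.

1.15×10^-3 A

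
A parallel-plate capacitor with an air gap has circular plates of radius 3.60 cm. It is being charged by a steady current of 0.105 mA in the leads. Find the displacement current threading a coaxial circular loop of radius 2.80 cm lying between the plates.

By continuity the displacement current in the gap matches the conduction current: I_d = 1.05×10^-4 A.
Since J_d is uniform, the enclosed fraction is (r/R)² = 0.6049, giving I_d,enc = 6.35×10^-5 A.

6.35×10^-5 A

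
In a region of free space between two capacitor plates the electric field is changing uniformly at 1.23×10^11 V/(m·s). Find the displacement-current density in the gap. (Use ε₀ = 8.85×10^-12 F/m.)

1.09 A/m²

J_d = ε₀ ∂E/∂t, so J_d = 1.09 A/m².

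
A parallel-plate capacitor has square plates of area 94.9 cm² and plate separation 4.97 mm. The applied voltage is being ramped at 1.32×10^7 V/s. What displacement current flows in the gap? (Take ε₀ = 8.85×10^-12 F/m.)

2.23×10^-4 A

C = ε₀A/d = (8.85×10^-12)(9.49×10^-3)/(4.97×10^-3) = 1.690×10^-11 F.
I_d = C dV/dt = (1.690×10^-11)(1.32×10^7) = 2.23×10^-4 A.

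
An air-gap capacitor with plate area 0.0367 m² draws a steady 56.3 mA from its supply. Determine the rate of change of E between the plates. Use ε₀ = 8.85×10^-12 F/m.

Charge continuity gives I_d = I = 0.0563 A between the plates.
Since I_d = ε₀ A dE/dt, dE/dt = I_d/(ε₀A) = (0.0563)/((8.85×10^-12)(0.0367)) = 1.73×10^11 V/(m·s).

1.73×10^11 V/(m·s)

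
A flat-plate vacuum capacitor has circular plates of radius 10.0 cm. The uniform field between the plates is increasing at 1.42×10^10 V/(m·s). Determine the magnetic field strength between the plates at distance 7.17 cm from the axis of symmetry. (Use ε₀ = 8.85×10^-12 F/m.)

Through the whole plate area (πR² = 0.03142 m²), I_d = ε₀ πR² dE/dt = 3.949×10^-3 A.
∮B·dl = μ₀ I_d,enc with I_d,enc = I_d r²/R² = 2.030×10^-3 A; so B = μ₀ I_d,enc/(2πr) = 5.66×10^-9 T.

5.66×10^-9 T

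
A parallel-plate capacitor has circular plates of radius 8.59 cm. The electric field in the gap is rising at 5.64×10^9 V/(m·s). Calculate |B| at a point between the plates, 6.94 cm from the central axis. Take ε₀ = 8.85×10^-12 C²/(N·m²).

2.18×10^-9 T

Through the whole plate area (πR² = 0.02318 m²), I_d = ε₀ πR² dE/dt = 1.157×10^-3 A.
For r < R the Ampère–Maxwell law gives B(2πr) = μ₀ I_d (r²/R²), so B = μ₀ I_d r/(2πR²) = (4π×10^-7)(1.157×10^-3)(0.0694)/(2π·0.0859²) = 2.18×10^-9 T.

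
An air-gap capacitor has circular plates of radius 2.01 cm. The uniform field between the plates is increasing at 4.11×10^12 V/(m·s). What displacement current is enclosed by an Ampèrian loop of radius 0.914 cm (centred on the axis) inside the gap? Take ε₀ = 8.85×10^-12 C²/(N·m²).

9.55×10^-3 A

I_d = ε₀ dΦ_E/dt = ε₀ πR² (dE/dt) = (8.85×10^-12)(1.269×10^-3)(4.11×10^12) = 0.04616 A through the full plate area.
Since J_d is uniform, the enclosed fraction is (r/R)² = 0.2068, giving I_d,enc = 9.55×10^-3 A.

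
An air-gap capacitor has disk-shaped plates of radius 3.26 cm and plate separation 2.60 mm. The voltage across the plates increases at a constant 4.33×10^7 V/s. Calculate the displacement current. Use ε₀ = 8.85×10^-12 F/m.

C = ε₀A/d = (8.85×10^-12)(3.339×10^-3)/(2.60×10^-3) = 1.137×10^-11 F.
I_d = C dV/dt = (1.137×10^-11)(4.33×10^7) = 4.92×10^-4 A.

4.92×10^-4 A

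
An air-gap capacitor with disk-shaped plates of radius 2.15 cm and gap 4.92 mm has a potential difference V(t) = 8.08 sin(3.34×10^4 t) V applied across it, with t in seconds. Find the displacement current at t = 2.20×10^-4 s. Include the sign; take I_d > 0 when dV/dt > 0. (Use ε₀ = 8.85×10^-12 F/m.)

3.42×10^-7 A

dE/dt = (V₀ω/d)·cos(ωt) with ωt = 7.348 rad: (8.08)(3.34×10^4)(0.4847)/(4.92×10^-3) = 2.659×10^7 V/(m·s).
I_d = ε₀ A dE/dt = (8.85×10^-12)(1.452×10^-3)(2.659×10^7) = 3.42×10^-7 A.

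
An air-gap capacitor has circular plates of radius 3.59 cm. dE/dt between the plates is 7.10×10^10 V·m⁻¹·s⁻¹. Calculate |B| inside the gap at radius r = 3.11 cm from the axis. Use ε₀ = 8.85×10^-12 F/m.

1.23×10^-8 T

Total displacement current: I_d = ε₀(πR²)(dE/dt) = (8.85×10^-12)(4.049×10^-3)(7.10×10^10) = 2.544×10^-3 A.
For r < R the Ampère–Maxwell law gives B(2πr) = μ₀ I_d (r²/R²), so B = μ₀ I_d r/(2πR²) = (4π×10^-7)(2.544×10^-3)(0.0311)/(2π·0.0359²) = 1.23×10^-8 T.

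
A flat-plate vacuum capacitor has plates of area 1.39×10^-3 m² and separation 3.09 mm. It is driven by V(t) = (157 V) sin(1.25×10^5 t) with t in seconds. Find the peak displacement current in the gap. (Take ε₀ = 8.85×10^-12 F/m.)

7.81×10^-5 A

C = ε₀A/d = (8.85×10^-12)(1.39×10^-3)/(3.09×10^-3) = 3.981×10^-12 F; ω = 1.25×10^5 rad/s.
I_d = C dV/dt, so |I_d|_max = C V₀ ω = (3.981×10^-12)(157)(1.25×10^5) = 7.81×10^-5 A.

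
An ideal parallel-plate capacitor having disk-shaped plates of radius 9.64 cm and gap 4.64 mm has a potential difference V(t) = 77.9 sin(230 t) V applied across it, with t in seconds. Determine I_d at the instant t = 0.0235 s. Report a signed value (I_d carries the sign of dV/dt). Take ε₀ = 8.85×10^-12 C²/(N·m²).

6.37×10^-7 A

dE/dt = (V₀ω/d)·cos(ωt) with ωt = 5.405 rad: (77.9)(230)(0.6385)/(4.64×10^-3) = 2.466×10^6 V/(m·s).
I_d = ε₀ A dE/dt = (8.85×10^-12)(0.02919)(2.466×10^6) = 6.37×10^-7 A.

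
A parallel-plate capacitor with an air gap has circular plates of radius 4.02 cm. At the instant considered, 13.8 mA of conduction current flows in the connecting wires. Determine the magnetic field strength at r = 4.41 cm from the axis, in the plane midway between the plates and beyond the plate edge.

Between the plates the displacement current equals the wire current: I_d = 13.8 mA = 0.0138 A.
With r > R the enclosed displacement current is the full I_d; B = μ₀ I_d / (2πr) = 6.26×10^-8 T.

6.26×10^-8 T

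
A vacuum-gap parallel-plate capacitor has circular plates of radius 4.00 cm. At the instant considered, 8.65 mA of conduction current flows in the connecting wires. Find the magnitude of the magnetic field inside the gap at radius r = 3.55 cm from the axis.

No conduction current crosses the gap, so I_d there equals the 8.65×10^-3 A in the leads.
∮B·dl = μ₀ I_d,enc with I_d,enc = I_d r²/R² = 6.813×10^-3 A; so B = μ₀ I_d,enc/(2πr) = 3.84×10^-8 T.

3.84×10^-8 T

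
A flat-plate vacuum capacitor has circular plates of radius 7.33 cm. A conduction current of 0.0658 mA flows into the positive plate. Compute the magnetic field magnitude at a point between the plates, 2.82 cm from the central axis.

Between the plates the displacement current equals the wire current: I_d = 0.0658 mA = 6.58×10^-5 A.
∮B·dl = μ₀ I_d,enc with I_d,enc = I_d r²/R² = 9.739×10^-6 A; so B = μ₀ I_d,enc/(2πr) = 6.91×10^-11 T.

6.91×10^-11 T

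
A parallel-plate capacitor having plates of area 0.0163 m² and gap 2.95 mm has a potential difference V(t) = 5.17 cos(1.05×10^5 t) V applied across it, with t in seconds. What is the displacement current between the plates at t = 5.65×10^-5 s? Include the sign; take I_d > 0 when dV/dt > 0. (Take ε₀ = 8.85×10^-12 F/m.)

9.12×10^-6 A

dV/dt = (5.17)(1.05×10^5)·−sin(5.9325) = 1.865×10^5 V/s.
I_d = C dV/dt with C = ε₀A/d = (8.85×10^-12)(0.0163)/(2.95×10^-3) = 4.890×10^-11 F, so I_d = (4.890×10^-11)(1.865×10^5) = 9.12×10^-6 A.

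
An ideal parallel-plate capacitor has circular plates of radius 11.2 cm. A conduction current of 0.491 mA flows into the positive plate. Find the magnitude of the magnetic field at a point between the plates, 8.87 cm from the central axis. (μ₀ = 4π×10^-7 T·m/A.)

6.94×10^-10 T

No conduction current crosses the gap, so I_d there equals the 4.91×10^-4 A in the leads.
For r < R the Ampère–Maxwell law gives B(2πr) = μ₀ I_d (r²/R²), so B = μ₀ I_d r/(2πR²) = (4π×10^-7)(4.91×10^-4)(0.0887)/(2π·0.112²) = 6.94×10^-10 T.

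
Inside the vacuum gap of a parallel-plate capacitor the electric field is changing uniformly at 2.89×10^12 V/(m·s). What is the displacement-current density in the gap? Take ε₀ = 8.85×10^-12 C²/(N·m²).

J_d = ε₀ dE/dt = (8.85×10^-12)(2.89×10^12) = 25.6 A/m².

25.6 A/m²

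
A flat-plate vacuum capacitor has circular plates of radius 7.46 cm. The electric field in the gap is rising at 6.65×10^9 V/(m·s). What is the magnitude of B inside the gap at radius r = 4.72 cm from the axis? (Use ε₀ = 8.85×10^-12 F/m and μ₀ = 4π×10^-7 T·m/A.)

Total displacement current: I_d = ε₀(πR²)(dE/dt) = (8.85×10^-12)(0.01748)(6.65×10^9) = 1.029×10^-3 A.
For r < R the Ampère–Maxwell law gives B(2πr) = μ₀ I_d (r²/R²), so B = μ₀ I_d r/(2πR²) = (4π×10^-7)(1.029×10^-3)(0.0472)/(2π·0.0746²) = 1.75×10^-9 T.

1.75×10^-9 T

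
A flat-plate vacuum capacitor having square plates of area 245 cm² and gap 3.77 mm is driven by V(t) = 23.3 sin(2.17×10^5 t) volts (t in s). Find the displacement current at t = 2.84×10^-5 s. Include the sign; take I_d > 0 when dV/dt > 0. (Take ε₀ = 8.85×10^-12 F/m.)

2.89×10^-4 A

dE/dt = (V₀ω/d)·cos(ωt) with ωt = 6.1628 rad: (23.3)(2.17×10^5)(0.9928)/(3.77×10^-3) = 1.331×10^9 V/(m·s).
I_d = ε₀ A dE/dt = (8.85×10^-12)(0.0245)(1.331×10^9) = 2.89×10^-4 A.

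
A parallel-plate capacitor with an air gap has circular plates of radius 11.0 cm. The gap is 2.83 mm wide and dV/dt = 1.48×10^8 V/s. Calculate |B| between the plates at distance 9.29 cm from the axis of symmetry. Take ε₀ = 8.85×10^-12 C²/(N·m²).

2.70×10^-8 T

With E = V/d, dE/dt = 5.230×10^10 V/(m·s) and πR² = 0.03801 m², giving I_d = ε₀ πR² dE/dt = 0.01759 A.
∮B·dl = μ₀ I_d,enc with I_d,enc = I_d r²/R² = 0.01255 A; so B = μ₀ I_d,enc/(2πr) = 2.70×10^-8 T.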